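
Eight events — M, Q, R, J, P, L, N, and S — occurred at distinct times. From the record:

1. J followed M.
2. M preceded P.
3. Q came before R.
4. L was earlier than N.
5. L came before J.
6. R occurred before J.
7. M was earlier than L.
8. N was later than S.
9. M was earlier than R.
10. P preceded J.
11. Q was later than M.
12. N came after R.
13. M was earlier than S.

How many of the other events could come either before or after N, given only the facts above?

Forced before N: L, M, Q, R, and S.
That leaves J and P with no forced order relative to N — 2.

2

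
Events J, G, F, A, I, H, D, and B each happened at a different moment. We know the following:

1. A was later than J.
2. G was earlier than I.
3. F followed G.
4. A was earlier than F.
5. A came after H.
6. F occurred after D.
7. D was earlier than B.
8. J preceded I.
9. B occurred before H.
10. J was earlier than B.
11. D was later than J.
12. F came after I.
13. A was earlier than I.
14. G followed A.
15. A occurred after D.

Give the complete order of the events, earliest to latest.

The constraints fix every adjacent pair, so only one ordering works:
J → D → B → H → A → G → I → F.

J, D, B, H, A, G, I, F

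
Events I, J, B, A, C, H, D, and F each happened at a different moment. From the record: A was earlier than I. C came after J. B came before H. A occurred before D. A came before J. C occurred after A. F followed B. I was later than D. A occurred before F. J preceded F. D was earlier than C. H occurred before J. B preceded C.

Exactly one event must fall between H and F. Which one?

J

Tracing the constraints gives H → J → F, so J sits after H and before F.
No other event is forced both after H and before F.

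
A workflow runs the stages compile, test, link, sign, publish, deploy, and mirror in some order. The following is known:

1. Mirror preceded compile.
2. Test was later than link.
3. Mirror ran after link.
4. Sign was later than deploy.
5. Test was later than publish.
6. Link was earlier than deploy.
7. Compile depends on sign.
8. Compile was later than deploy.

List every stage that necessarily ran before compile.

deploy, link, mirror, sign

Directly stated before compile: deploy, mirror, and sign.
Link reaches compile via link → mirror → compile.
No chain forces test (or any of the others) ahead of compile.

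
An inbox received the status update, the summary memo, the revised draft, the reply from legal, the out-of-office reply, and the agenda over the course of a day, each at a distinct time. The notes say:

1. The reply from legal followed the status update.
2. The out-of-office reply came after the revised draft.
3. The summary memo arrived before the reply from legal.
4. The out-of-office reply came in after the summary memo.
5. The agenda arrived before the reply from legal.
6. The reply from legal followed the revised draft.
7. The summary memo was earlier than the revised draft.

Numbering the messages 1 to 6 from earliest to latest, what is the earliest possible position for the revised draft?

The summary memo must come before the revised draft — 1 forced predecessor.
Nothing else is forced ahead of the revised draft, so its earliest slot is position 1 + 1 = 2.

2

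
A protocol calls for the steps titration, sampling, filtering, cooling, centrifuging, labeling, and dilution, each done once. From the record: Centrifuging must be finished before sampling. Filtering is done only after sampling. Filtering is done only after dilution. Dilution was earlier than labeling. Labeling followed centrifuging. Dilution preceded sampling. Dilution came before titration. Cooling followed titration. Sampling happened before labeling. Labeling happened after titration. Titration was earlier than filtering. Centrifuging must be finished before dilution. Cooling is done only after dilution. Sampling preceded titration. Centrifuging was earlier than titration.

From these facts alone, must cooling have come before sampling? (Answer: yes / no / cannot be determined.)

Tracing the constraints gives sampling → titration → cooling, so sampling must come before cooling.
That means cooling cannot be before sampling.

no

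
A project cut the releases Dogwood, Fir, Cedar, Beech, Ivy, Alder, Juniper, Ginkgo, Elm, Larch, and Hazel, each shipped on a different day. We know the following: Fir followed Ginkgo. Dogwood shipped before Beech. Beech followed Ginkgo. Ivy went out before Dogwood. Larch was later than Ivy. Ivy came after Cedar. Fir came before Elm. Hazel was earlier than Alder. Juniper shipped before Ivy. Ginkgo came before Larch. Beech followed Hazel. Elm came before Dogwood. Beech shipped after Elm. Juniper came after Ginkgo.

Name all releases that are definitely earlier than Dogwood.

Cedar, Elm, Fir, Ginkgo, Ivy, Juniper

Directly stated before Dogwood: Elm and Ivy.
Cedar reaches Dogwood via Cedar → Ivy → Dogwood.
Fir reaches Dogwood via Fir → Elm → Dogwood.
Ginkgo reaches Dogwood via Ginkgo → Juniper → Ivy → Dogwood.
Likewise Juniper reaches Dogwood by chaining the stated constraints.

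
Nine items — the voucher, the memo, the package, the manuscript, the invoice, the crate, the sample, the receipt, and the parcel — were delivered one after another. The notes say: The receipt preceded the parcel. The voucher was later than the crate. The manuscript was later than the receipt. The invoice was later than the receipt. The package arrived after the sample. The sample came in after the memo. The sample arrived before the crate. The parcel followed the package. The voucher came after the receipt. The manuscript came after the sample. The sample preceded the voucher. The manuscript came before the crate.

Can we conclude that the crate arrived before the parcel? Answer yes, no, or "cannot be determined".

cannot be determined

No chain of stated constraints runs from the crate to the parcel, and none runs from the parcel to the crate either.
So the relative order of the crate and the parcel is not fixed by the given facts.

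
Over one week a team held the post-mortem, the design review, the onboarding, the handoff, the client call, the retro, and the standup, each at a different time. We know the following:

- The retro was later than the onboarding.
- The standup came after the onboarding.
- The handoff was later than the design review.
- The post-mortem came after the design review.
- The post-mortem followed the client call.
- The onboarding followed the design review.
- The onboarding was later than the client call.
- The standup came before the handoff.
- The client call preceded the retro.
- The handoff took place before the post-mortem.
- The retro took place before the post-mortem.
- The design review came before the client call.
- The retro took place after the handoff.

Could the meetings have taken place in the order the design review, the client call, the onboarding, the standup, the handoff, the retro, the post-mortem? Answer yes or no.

yes

Check each stated constraint against the proposed order — e.g. the client call is ahead of the post-mortem; the design review is ahead of the post-mortem. Every pair is in the required order; nothing is violated.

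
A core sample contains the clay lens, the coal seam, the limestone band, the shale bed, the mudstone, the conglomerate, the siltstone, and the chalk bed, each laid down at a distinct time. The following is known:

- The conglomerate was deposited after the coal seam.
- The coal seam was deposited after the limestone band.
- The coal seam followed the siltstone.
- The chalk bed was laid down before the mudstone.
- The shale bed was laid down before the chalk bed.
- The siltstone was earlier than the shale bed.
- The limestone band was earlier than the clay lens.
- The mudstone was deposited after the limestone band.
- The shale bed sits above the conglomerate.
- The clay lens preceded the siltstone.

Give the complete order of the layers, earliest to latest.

the limestone band, the clay lens, the siltstone, the coal seam, the conglomerate, the shale bed, the chalk bed, the mudstone

The constraints fix every adjacent pair, so only one ordering works:
the limestone band → the clay lens → the siltstone → the coal seam → the conglomerate → the shale bed → the chalk bed → the mudstone.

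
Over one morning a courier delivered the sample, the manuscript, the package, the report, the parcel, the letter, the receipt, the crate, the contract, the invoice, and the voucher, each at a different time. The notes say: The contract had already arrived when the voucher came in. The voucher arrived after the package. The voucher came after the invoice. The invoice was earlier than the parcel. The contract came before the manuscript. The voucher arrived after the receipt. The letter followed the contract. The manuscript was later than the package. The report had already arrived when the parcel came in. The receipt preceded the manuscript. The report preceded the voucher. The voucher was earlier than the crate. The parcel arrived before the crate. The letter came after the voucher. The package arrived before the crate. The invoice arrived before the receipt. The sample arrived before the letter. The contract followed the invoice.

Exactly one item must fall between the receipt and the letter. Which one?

Tracing the constraints gives the receipt → the voucher → the letter, so the voucher sits after the receipt and before the letter.
No other item is forced both after the receipt and before the letter.

the voucher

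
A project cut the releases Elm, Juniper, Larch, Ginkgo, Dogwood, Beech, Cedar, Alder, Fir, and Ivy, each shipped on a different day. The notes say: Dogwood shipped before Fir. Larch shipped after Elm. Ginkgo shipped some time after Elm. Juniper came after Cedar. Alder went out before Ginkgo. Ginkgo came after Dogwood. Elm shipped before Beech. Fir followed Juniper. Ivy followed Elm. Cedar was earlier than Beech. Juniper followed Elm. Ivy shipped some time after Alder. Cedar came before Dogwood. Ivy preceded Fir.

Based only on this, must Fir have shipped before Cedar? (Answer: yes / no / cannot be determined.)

no

Tracing the constraints gives Cedar → Juniper → Fir, so Cedar must come before Fir.
That means Fir cannot be before Cedar.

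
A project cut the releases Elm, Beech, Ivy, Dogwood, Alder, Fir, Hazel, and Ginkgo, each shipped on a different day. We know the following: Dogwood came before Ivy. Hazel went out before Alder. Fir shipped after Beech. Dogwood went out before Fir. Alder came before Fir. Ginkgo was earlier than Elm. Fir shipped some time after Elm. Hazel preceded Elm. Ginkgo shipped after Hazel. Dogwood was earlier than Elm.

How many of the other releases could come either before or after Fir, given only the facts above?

Forced before Fir: Alder, Beech, Dogwood, Elm, Ginkgo, and Hazel.
That leaves Ivy with no forced order relative to Fir — 1.

1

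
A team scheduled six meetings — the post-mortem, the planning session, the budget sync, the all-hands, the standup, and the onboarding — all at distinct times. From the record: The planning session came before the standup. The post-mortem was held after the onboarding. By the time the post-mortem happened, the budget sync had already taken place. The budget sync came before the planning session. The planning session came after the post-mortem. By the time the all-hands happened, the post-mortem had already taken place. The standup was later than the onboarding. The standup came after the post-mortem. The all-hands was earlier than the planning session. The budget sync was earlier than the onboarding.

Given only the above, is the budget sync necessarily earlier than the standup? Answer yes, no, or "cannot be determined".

Chain the constraints: the budget sync → the onboarding → the standup. Each link is directly stated, so the budget sync comes before the standup.

yes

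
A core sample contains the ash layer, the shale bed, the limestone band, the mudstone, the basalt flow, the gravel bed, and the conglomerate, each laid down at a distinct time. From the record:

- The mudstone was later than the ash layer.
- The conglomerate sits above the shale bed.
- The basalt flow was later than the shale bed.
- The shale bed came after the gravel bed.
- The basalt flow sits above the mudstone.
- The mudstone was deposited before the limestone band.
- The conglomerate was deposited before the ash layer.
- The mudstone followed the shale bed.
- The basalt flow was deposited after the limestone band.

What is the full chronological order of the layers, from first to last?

the gravel bed, the shale bed, the conglomerate, the ash layer, the mudstone, the limestone band, the basalt flow

The constraints fix every adjacent pair, so only one ordering works:
the gravel bed → the shale bed → the conglomerate → the ash layer → the mudstone → the limestone band → the basalt flow.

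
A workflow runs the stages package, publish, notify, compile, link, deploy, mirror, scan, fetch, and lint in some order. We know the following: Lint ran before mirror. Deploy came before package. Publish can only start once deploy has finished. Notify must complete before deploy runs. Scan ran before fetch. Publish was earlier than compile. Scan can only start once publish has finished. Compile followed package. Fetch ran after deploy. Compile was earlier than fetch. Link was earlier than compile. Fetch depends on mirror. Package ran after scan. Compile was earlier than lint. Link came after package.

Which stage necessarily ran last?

Every other stage has a chain of constraints placing it before fetch, so fetch is last.

fetch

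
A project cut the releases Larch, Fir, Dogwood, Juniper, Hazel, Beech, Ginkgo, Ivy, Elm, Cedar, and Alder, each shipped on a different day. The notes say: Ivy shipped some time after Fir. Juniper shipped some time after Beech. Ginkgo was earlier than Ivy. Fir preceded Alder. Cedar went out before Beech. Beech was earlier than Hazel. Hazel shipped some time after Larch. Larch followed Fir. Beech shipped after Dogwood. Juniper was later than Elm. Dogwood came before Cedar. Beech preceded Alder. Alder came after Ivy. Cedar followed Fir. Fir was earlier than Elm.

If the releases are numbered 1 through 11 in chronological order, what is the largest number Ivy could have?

Ivy must come before Alder — 1 release forced after it.
Everything else can be placed before Ivy in some valid order, so Ivy can sit as late as position 11 − 1 = 10.

10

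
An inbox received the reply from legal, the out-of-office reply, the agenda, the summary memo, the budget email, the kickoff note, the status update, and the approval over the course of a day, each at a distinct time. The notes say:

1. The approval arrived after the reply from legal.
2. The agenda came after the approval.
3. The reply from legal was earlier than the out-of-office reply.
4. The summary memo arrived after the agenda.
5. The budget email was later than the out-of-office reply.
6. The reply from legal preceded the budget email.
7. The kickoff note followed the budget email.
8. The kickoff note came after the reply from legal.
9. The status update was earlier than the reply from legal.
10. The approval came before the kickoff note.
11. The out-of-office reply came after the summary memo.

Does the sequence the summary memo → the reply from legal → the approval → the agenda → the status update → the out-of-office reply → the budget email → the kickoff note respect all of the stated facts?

The constraints require the agenda before the summary memo, but in the proposed sequence the summary memo appears ahead of the agenda. That one violation is enough.

no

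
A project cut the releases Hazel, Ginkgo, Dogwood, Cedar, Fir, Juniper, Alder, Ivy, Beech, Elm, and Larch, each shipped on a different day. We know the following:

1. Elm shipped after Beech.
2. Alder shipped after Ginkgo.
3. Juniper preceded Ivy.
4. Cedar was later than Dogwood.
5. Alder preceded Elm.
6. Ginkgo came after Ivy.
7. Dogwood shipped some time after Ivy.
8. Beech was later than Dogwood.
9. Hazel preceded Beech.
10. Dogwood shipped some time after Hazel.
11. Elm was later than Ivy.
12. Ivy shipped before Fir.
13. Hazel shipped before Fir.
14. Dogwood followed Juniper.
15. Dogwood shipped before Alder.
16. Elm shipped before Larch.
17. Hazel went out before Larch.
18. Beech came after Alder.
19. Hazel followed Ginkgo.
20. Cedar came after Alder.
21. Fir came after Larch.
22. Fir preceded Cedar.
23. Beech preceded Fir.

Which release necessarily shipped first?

Juniper

Juniper has a chain of constraints placing it before every other release, so Juniper must be first.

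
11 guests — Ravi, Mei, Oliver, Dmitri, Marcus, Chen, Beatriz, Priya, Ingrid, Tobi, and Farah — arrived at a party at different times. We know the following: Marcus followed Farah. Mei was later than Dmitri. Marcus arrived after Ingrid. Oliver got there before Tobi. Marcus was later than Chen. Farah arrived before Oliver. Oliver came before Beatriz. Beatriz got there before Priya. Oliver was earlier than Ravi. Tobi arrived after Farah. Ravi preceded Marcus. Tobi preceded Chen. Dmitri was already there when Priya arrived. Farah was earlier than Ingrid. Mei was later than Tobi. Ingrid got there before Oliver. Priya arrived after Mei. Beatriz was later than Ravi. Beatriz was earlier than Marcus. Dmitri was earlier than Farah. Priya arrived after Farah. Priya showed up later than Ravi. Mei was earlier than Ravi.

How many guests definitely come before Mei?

Directly stated before Mei: Dmitri and Tobi.
Farah reaches Mei via Farah → Tobi → Mei.
Ingrid reaches Mei via Ingrid → Oliver → Tobi → Mei.
Oliver reaches Mei via Oliver → Tobi → Mei.
That's Dmitri, Farah, Ingrid, Oliver, and Tobi — 5 in all.

5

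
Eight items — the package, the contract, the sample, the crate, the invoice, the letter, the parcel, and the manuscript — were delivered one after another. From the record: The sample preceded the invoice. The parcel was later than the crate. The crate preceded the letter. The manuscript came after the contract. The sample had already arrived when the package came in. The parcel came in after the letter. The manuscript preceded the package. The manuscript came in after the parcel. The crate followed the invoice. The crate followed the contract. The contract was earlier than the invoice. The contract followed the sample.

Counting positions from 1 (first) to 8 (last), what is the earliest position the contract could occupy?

The sample must come before the contract — 1 forced predecessor.
Nothing else is forced ahead of the contract, so its earliest slot is position 1 + 1 = 2.

2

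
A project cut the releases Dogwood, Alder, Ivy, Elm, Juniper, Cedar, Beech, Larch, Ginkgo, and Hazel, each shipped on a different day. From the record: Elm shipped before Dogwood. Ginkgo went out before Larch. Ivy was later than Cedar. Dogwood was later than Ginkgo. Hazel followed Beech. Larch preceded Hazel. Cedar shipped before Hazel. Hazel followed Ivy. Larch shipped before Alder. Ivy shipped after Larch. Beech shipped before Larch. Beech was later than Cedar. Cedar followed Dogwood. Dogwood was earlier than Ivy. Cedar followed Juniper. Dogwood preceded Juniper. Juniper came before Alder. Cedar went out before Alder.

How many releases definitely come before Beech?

Directly stated before Beech: Cedar.
Dogwood reaches Beech via Dogwood → Cedar → Beech.
Elm reaches Beech via Elm → Dogwood → Cedar → Beech.
Ginkgo reaches Beech via Ginkgo → Dogwood → Cedar → Beech.
Likewise Juniper reaches Beech by chaining the stated constraints.
No chain forces Ivy (or any of the others) ahead of Beech.
That's Cedar, Dogwood, Elm, Ginkgo, and Juniper — 5 in all.

5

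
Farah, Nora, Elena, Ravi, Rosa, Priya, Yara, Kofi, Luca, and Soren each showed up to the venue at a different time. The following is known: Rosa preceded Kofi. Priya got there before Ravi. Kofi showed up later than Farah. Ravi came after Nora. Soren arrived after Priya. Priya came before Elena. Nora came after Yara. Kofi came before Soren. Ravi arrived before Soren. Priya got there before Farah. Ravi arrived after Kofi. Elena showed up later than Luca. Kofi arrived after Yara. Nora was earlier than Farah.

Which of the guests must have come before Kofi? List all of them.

Directly stated before Kofi: Farah, Rosa, and Yara.
Nora reaches Kofi via Nora → Farah → Kofi.
Priya reaches Kofi via Priya → Farah → Kofi.

Farah, Nora, Priya, Rosa, Yara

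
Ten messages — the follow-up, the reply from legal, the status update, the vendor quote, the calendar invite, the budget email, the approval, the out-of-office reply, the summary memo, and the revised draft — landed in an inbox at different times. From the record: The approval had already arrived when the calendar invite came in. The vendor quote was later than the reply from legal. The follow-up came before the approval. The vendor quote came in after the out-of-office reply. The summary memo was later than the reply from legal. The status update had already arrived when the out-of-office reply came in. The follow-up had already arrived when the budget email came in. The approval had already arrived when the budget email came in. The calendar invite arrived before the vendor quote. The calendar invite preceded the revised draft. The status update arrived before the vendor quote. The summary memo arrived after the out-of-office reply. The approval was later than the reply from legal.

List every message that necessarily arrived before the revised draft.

Directly stated before the revised draft: the calendar invite.
The approval reaches the revised draft via the approval → the calendar invite → the revised draft.
The follow-up reaches the revised draft via the follow-up → the approval → the calendar invite → the revised draft.
The reply from legal reaches the revised draft via the reply from legal → the approval → the calendar invite → the revised draft.
No chain forces the status update (or any of the others) ahead of the revised draft.

the approval, the calendar invite, the follow-up, the reply from legal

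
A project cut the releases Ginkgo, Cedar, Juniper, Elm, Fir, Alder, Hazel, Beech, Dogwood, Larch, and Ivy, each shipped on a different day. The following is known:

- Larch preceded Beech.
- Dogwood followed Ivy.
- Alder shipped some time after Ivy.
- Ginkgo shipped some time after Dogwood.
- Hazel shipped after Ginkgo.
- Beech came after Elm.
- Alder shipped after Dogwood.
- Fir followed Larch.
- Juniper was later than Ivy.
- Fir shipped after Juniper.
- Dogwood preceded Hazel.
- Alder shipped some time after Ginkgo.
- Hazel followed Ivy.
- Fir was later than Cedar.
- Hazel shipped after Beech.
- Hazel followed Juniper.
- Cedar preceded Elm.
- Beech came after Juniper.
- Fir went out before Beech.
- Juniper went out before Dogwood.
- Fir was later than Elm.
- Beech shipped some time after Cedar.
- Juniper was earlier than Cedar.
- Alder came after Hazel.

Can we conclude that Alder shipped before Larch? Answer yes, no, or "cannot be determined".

no

Tracing the constraints gives Larch → Beech → Hazel → Alder, so Larch must come before Alder.
That means Alder cannot be before Larch.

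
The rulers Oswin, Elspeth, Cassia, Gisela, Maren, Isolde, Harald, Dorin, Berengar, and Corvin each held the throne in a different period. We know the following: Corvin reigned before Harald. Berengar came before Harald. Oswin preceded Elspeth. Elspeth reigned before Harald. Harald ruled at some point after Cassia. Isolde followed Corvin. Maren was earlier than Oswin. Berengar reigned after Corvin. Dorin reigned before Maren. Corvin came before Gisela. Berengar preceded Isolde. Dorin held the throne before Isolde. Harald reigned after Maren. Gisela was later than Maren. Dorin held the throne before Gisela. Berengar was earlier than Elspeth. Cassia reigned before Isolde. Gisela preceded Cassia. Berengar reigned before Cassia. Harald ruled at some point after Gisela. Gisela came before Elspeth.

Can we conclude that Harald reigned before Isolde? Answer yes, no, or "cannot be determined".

cannot be determined

No chain of stated constraints runs from Harald to Isolde, and none runs from Isolde to Harald either.
So the relative order of Harald and Isolde is not fixed by the given facts.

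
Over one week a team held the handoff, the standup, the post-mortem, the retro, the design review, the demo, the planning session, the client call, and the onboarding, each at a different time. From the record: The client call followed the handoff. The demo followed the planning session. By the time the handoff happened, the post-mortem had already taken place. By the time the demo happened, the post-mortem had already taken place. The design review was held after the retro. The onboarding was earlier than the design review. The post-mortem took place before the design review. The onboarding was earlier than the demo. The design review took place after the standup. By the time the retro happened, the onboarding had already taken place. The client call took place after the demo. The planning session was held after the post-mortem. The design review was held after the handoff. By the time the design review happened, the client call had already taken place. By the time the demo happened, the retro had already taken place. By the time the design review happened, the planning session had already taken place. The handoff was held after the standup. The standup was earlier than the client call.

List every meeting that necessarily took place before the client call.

the demo, the handoff, the onboarding, the planning session, the post-mortem, the retro, the standup

Directly stated before the client call: the demo, the handoff, and the standup.
The onboarding reaches the client call via the onboarding → the demo → the client call.
The planning session reaches the client call via the planning session → the demo → the client call.
The post-mortem reaches the client call via the post-mortem → the demo → the client call.
Likewise the retro reaches the client call by chaining the stated constraints.
No chain forces the design review ahead of the client call.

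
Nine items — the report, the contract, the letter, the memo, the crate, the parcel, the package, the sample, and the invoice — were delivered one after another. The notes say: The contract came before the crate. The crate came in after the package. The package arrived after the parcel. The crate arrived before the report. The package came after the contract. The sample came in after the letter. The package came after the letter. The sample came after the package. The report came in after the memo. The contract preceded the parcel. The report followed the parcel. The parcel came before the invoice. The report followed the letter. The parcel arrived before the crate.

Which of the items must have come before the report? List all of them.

Directly stated before the report: the crate, the letter, the memo, and the parcel.
The contract reaches the report via the contract → the crate → the report.
The package reaches the report via the package → the crate → the report.

the contract, the crate, the letter, the memo, the package, the parcel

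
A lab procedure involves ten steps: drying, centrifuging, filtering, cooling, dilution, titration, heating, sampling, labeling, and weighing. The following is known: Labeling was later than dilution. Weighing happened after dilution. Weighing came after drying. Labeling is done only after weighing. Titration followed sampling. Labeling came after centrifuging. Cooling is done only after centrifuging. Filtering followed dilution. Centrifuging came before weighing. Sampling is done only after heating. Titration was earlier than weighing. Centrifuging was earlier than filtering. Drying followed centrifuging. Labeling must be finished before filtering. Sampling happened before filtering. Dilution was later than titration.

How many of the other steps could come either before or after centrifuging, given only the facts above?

4

Forced after centrifuging: cooling, drying, filtering, labeling, and weighing.
That leaves dilution, heating, sampling, and titration with no forced order relative to centrifuging — 4.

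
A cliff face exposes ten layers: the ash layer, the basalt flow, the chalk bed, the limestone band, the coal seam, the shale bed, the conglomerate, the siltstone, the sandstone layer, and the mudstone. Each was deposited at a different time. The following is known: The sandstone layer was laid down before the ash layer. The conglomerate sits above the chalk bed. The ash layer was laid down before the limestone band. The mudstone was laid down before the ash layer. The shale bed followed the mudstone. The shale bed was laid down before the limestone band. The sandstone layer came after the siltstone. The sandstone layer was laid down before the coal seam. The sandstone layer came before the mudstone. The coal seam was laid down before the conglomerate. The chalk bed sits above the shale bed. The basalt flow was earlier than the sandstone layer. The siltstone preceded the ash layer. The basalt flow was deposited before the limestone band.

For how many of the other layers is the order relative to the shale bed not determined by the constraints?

2

Forced before the shale bed: the basalt flow, the mudstone, the sandstone layer, and the siltstone; forced after the shale bed: the chalk bed, the conglomerate, and the limestone band.
That leaves the ash layer and the coal seam with no forced order relative to the shale bed — 2.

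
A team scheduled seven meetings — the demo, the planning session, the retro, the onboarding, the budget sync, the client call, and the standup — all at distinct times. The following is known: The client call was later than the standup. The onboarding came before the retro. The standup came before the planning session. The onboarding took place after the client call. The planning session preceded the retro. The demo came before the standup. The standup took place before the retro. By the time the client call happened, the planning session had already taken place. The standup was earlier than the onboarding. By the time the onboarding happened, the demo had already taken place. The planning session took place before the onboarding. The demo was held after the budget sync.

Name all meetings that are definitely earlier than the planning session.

the budget sync, the demo, the standup

Directly stated before the planning session: the standup.
The budget sync reaches the planning session via the budget sync → the demo → the standup → the planning session.
The demo reaches the planning session via the demo → the standup → the planning session.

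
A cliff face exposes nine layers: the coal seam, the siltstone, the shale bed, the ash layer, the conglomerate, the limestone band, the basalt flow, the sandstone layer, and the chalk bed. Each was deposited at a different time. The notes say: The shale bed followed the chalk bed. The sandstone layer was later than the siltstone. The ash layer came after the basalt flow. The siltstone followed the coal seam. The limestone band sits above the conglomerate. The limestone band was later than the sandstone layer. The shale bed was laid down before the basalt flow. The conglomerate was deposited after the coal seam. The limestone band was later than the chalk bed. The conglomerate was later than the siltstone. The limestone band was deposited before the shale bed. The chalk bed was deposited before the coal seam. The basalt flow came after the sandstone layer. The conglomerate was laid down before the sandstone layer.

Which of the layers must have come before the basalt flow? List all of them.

Directly stated before the basalt flow: the sandstone layer and the shale bed.
The chalk bed reaches the basalt flow via the chalk bed → the shale bed → the basalt flow.
The coal seam reaches the basalt flow via the coal seam → the siltstone → the sandstone layer → the basalt flow.
The conglomerate reaches the basalt flow via the conglomerate → the sandstone layer → the basalt flow.
Likewise the limestone band and the siltstone each reach the basalt flow by chaining the stated constraints.

the chalk bed, the coal seam, the conglomerate, the limestone band, the sandstone layer, the shale bed, the siltstone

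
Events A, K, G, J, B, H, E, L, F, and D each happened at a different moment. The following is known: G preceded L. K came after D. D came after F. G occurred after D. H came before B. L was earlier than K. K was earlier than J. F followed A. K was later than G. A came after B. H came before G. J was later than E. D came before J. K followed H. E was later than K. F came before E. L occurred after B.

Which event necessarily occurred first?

H has a chain of constraints placing it before every other event, so H must be first.

H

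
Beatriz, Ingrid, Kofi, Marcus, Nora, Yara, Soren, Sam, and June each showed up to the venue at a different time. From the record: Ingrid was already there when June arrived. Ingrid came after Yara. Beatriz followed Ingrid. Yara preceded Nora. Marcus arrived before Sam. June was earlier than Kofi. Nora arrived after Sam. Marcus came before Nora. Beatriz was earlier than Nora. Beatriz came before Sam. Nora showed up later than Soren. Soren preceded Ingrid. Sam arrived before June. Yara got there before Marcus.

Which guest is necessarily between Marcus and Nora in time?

Sam

Tracing the constraints gives Marcus → Sam → Nora, so Sam sits after Marcus and before Nora.
No other guest is forced both after Marcus and before Nora.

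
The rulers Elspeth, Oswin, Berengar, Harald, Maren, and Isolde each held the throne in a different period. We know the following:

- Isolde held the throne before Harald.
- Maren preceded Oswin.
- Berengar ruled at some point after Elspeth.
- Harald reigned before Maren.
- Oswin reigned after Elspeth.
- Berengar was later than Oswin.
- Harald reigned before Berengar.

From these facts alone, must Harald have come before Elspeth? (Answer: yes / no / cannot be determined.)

cannot be determined

No chain of stated constraints runs from Harald to Elspeth, and none runs from Elspeth to Harald either.
So the relative order of Harald and Elspeth is not fixed by the given facts.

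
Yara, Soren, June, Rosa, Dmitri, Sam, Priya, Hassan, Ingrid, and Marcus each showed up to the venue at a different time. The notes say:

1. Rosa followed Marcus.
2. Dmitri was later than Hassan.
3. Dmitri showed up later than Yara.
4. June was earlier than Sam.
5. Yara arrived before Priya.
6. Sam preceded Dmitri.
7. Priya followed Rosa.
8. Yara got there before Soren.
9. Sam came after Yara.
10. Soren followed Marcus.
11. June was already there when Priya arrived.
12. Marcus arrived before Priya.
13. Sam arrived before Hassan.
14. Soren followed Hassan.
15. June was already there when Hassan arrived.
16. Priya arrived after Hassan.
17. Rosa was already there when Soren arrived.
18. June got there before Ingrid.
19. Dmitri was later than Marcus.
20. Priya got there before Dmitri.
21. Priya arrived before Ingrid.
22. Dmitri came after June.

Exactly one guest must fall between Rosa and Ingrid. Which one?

Tracing the constraints gives Rosa → Priya → Ingrid, so Priya sits after Rosa and before Ingrid.
No other guest is forced both after Rosa and before Ingrid.

Priya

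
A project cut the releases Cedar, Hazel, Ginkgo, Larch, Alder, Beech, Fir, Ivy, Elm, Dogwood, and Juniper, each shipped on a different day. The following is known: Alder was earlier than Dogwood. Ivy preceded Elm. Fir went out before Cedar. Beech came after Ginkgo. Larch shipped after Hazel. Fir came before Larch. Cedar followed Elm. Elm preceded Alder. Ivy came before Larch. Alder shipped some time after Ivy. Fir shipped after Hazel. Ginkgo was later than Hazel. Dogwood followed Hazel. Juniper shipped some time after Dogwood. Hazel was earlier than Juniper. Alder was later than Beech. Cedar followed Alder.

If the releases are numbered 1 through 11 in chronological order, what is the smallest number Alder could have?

Beech, Elm, Ginkgo, Hazel, and Ivy must all come before Alder — 5 forced predecessors.
Nothing else is forced ahead of Alder, so its earliest slot is position 5 + 1 = 6.

6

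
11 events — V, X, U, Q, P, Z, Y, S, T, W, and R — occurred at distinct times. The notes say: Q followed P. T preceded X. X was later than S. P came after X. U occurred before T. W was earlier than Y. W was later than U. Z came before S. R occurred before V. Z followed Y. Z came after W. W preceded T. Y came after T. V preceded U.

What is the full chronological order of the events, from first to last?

The constraints fix every adjacent pair, so only one ordering works:
R → V → U → W → T → Y → Z → S → X → P → Q.

R, V, U, W, T, Y, Z, S, X, P, Q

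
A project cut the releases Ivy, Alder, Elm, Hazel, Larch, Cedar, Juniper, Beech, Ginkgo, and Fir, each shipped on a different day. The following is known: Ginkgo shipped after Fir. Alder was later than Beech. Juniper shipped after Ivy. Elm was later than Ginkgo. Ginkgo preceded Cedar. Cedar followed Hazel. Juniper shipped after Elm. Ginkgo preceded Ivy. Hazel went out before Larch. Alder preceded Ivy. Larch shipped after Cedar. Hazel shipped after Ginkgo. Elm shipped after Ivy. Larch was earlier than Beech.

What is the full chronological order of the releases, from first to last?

Fir, Ginkgo, Hazel, Cedar, Larch, Beech, Alder, Ivy, Elm, Juniper

The constraints fix every adjacent pair, so only one ordering works:
Fir → Ginkgo → Hazel → Cedar → Larch → Beech → Alder → Ivy → Elm → Juniper.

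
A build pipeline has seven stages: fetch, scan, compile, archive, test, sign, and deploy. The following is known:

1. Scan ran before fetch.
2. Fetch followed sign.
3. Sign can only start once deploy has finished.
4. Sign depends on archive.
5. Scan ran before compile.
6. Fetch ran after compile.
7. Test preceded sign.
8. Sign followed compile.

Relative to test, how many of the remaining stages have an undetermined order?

Forced after test: fetch and sign.
That leaves archive, compile, deploy, and scan with no forced order relative to test — 4.

4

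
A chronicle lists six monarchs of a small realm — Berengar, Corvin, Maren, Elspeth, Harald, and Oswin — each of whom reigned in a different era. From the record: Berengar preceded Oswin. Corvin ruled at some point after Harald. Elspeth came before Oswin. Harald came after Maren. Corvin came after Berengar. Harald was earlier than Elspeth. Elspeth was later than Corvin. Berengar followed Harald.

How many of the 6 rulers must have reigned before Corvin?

Directly stated before Corvin: Berengar and Harald.
Maren reaches Corvin via Maren → Harald → Corvin.
That's Berengar, Harald, and Maren — 3 in all.

3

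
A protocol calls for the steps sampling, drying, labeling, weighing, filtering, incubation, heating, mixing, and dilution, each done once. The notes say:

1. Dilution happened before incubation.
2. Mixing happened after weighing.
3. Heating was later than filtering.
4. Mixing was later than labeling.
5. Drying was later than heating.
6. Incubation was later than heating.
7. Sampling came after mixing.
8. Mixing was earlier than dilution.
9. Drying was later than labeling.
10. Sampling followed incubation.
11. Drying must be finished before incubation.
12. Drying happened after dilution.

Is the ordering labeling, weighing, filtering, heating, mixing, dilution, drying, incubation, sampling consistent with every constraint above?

Check each stated constraint against the proposed order — e.g. mixing is ahead of sampling; labeling is ahead of drying. Every pair is in the required order; nothing is violated.

yes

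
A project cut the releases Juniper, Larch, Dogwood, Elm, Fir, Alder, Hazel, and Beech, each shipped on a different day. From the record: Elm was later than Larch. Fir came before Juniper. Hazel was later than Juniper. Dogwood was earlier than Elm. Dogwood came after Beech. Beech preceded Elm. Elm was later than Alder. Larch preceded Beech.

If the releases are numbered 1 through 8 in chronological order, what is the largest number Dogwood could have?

Dogwood must come before Elm — 1 release forced after it.
Everything else can be placed before Dogwood in some valid order, so Dogwood can sit as late as position 8 − 1 = 7.

7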